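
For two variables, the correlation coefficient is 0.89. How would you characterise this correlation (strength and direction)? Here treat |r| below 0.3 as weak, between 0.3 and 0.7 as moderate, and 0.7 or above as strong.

strong positive

r = 0.89 > 0 so the relationship is positive.
|r| = 0.89, which falls in the strong range.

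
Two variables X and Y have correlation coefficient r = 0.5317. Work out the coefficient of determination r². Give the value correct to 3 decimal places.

r² = (0.5317)² = 0.283

0.283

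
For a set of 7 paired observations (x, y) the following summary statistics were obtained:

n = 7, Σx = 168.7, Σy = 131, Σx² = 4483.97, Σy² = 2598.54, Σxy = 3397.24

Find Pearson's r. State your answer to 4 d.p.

r = (nΣxy − ΣxΣy) / √[(nΣx² − (Σx)²)(nΣy² − (Σy)²)]
Numerator: 7×3397.24 − 168.7×131 = 1680.98
Denominator: √[(31387.79 − 28459.69)(18189.78 − 17161)] = √[2928.1 × 1028.78] = 1735.6183
r = 1680.98 / 1735.6183 ≈ 0.9685

0.9685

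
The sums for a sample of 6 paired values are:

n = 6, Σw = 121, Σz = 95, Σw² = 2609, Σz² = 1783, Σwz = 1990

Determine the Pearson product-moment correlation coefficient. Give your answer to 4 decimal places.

r = (nΣwz − ΣwΣz) / √[(nΣw² − (Σw)²)(nΣz² − (Σz)²)]
Numerator: 6×1990 − 121×95 = 445
Denominator: √[(15654 − 14641)(10698 − 9025)] = √[1013 × 1673] = 1301.8253
r = 445 / 1301.8253 ≈ 0.3418

0.3418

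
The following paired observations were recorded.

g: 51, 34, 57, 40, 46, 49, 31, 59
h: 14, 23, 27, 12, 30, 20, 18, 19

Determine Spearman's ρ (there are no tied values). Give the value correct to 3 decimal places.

Rank g: 6, 2, 7, 3, 4, 5, 1, 8
Rank h: 2, 6, 7, 1, 8, 5, 3, 4
d = rank(g) − rank(h): 4, -4, 0, 2, -4, 0, -2, 4; Σd² = 72
ρ = 1 − 6Σd² / [n(n²−1)] = 1 − 6×72 / (8×63) = 1 − 432/504 ≈ 0.143

0.143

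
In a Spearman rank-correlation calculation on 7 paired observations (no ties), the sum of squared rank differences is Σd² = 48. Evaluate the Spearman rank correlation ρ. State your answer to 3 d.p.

0.143

ρ = 1 − 6Σd² / [n(n²−1)] = 1 − 6×48 / (7×48)
  = 1 − 288/336 = 1 − 0.8571 ≈ 0.143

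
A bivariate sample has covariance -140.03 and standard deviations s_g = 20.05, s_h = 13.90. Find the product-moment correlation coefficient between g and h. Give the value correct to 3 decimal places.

-0.502

r = Cov(g,h) / (s_g · s_h) = -140.03 / (20.05 × 13.90)
  = -140.03 / 278.6950 ≈ -0.502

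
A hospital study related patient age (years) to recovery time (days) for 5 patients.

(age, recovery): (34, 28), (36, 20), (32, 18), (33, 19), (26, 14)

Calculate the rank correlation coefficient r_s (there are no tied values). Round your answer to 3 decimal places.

0.900

Rank age: 4, 5, 2, 3, 1
Rank recovery: 5, 4, 2, 3, 1
d = rank(age) − rank(recovery): -1, 1, 0, 0, 0; Σd² = 2
ρ = 1 − 6Σd² / [n(n²−1)] = 1 − 6×2 / (5×24) = 1 − 12/120 ≈ 0.900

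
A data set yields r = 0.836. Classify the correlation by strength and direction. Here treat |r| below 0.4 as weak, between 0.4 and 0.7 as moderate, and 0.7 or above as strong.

r = 0.836 > 0 so the relationship is positive.
|r| = 0.836, which falls in the strong range.

strong positive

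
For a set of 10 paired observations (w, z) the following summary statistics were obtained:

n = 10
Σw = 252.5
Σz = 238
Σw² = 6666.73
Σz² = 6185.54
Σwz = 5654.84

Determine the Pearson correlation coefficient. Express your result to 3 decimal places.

-0.911

r = (nΣwz − ΣwΣz) / √[(nΣw² − (Σw)²)(nΣz² − (Σz)²)]
Numerator: 10×5654.84 − 252.5×238 = -3546.6
Denominator: √[(66667.3 − 63756.25)(61855.4 − 56644)] = √[2911.05 × 5211.4] = 3894.9513
r = -3546.6 / 3894.9513 ≈ -0.911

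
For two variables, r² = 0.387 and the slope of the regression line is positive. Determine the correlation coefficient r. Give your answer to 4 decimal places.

|r| = √0.387 = 0.6221
The association is positive, so r = 0.6221.

0.6221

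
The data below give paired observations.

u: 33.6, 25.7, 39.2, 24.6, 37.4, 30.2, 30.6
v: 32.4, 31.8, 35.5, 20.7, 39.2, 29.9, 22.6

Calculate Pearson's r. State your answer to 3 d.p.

0.738

n = 7, Σu = 221.3, Σv = 212.1, Σu² = 7178.41, Σv² = 6691.15, Σuv = 6867.34
nΣuv − ΣuΣv = 48071.38 − 46937.73 = 1133.65
nΣu² − (Σu)² = 50248.87 − 48973.69 = 1275.18; nΣv² − (Σv)² = 46838.05 − 44986.41 = 1851.64
r = 1133.65 / √(1275.18 × 1851.64) = 1133.65 / 1536.6113 ≈ 0.738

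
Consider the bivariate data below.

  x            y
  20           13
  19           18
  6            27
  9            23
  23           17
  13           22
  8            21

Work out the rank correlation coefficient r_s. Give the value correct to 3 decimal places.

Rank x: 6, 5, 1, 3, 7, 4, 2
Rank y: 1, 3, 7, 6, 2, 5, 4
d = rank(x) − rank(y): 5, 2, -6, -3, 5, -1, -2; Σd² = 104
ρ = 1 − 6Σd² / [n(n²−1)] = 1 − 6×104 / (7×48) = 1 − 624/336 ≈ -0.857

-0.857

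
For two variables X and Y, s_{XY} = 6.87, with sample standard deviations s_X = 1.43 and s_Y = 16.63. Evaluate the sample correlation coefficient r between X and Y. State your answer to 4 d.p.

0.2889

r = Cov(X,Y) / (s_X · s_Y) = 6.87 / (1.43 × 16.63)
  = 6.87 / 23.7809 ≈ 0.2889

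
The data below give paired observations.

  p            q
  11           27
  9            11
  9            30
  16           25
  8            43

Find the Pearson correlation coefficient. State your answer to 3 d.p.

-0.215

n = 5, Σp = 53, Σq = 136, Σp² = 603, Σq² = 4224, Σpq = 1410
nΣpq − ΣpΣq = 7050 − 7208 = -158
nΣp² − (Σp)² = 3015 − 2809 = 206; nΣq² − (Σq)² = 21120 − 18496 = 2624
r = -158 / √(206 × 2624) = -158 / 735.2170 ≈ -0.215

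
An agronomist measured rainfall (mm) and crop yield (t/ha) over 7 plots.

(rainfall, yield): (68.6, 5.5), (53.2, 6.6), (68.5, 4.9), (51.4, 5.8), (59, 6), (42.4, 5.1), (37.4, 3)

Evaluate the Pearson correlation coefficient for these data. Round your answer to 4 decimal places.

n = 7, Σx = 380.5, Σy = 36.9, Σx² = 21547.93, Σy² = 202.47, Σxy = 2044.63
nΣxy − ΣxΣy = 14312.41 − 14040.45 = 271.96
nΣx² − (Σx)² = 150835.51 − 144780.25 = 6055.26; nΣy² − (Σy)² = 1417.29 − 1361.61 = 55.68
r = 271.96 / √(6055.26 × 55.68) = 271.96 / 580.6521 ≈ 0.4684

0.4684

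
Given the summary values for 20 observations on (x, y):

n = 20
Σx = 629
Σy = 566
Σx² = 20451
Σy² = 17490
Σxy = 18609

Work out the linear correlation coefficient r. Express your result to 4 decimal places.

0.8145

r = (nΣxy − ΣxΣy) / √[(nΣx² − (Σx)²)(nΣy² − (Σy)²)]
Numerator: 20×18609 − 629×566 = 16166
Denominator: √[(409020 − 395641)(349800 − 320356)] = √[13379 × 29444] = 19847.7020
r = 16166 / 19847.7020 ≈ 0.8145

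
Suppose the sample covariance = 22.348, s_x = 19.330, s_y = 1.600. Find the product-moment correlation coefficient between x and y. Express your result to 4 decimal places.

r = Cov(x,y) / (s_x · s_y) = 22.348 / (19.330 × 1.600)
  = 22.348 / 30.9280 ≈ 0.7226

0.7226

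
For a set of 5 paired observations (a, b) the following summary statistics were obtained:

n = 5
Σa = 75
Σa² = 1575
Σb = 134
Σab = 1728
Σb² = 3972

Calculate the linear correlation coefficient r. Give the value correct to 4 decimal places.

-0.6812

r = (nΣab − ΣaΣb) / √[(nΣa² − (Σa)²)(nΣb² − (Σb)²)]
Numerator: 5×1728 − 75×134 = -1410
Denominator: √[(7875 − 5625)(19860 − 17956)] = √[2250 × 1904] = 2069.7826
r = -1410 / 2069.7826 ≈ -0.6812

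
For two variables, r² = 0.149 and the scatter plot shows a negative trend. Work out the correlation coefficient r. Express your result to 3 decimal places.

-0.386

|r| = √0.149 = 0.386
The association is negative, so r = −0.386.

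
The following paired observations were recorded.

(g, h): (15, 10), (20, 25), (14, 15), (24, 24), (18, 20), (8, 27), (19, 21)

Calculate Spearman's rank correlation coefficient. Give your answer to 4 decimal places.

0.1786

Rank g: 3, 6, 2, 7, 4, 1, 5
Rank h: 1, 6, 2, 5, 3, 7, 4
d = rank(g) − rank(h): 2, 0, 0, 2, 1, -6, 1; Σd² = 46
ρ = 1 − 6Σd² / [n(n²−1)] = 1 − 6×46 / (7×48) = 1 − 276/336 ≈ 0.1786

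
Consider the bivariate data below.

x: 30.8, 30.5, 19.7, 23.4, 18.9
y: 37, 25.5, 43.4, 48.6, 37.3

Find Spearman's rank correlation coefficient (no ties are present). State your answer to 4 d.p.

-0.5000

Rank x: 5, 4, 2, 3, 1
Rank y: 2, 1, 4, 5, 3
d = rank(x) − rank(y): 3, 3, -2, -2, -2; Σd² = 30
ρ = 1 − 6Σd² / [n(n²−1)] = 1 − 6×30 / (5×24) = 1 − 180/120 ≈ -0.5000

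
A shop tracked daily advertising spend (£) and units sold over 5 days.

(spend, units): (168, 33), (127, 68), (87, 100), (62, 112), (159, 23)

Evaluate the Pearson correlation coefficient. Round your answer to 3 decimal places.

-0.979

n = 5, Σx = 603, Σy = 336, Σx² = 81047, Σy² = 28786, Σxy = 33481
nΣxy − ΣxΣy = 167405 − 202608 = -35203
nΣx² − (Σx)² = 405235 − 363609 = 41626; nΣy² − (Σy)² = 143930 − 112896 = 31034
r = -35203 / √(41626 × 31034) = -35203 / 35941.9154 ≈ -0.979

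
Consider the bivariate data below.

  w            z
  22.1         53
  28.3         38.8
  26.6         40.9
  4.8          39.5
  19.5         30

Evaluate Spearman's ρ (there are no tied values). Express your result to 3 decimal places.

0.100

Rank w: 3, 5, 4, 1, 2
Rank z: 5, 2, 4, 3, 1
d = rank(w) − rank(z): -2, 3, 0, -2, 1; Σd² = 18
ρ = 1 − 6Σd² / [n(n²−1)] = 1 − 6×18 / (5×24) = 1 − 108/120 ≈ 0.100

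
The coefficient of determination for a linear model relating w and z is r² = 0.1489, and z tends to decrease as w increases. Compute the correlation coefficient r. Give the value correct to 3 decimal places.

-0.386

|r| = √0.1489 = 0.386
The association is negative, so r = −0.386.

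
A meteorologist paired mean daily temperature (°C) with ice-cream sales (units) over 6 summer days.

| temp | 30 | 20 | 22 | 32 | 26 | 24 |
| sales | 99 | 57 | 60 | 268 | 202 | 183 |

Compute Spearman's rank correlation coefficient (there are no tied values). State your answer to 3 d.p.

0.829

Rank temp: 5, 1, 2, 6, 4, 3
Rank sales: 3, 1, 2, 6, 5, 4
d = rank(temp) − rank(sales): 2, 0, 0, 0, -1, -1; Σd² = 6
ρ = 1 − 6Σd² / [n(n²−1)] = 1 − 6×6 / (6×35) = 1 − 36/210 ≈ 0.829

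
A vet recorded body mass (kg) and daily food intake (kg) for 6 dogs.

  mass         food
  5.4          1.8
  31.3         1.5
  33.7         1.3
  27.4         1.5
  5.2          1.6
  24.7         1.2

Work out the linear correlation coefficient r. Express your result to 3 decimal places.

n = 6, Σx = 127.7, Σy = 8.9, Σx² = 3532.43, Σy² = 13.43, Σxy = 179.54
nΣxy − ΣxΣy = 1077.24 − 1136.53 = -59.29
nΣx² − (Σx)² = 21194.58 − 16307.29 = 4887.29; nΣy² − (Σy)² = 80.58 − 79.21 = 1.37
r = -59.29 / √(4887.29 × 1.37) = -59.29 / 81.8266 ≈ -0.725

-0.725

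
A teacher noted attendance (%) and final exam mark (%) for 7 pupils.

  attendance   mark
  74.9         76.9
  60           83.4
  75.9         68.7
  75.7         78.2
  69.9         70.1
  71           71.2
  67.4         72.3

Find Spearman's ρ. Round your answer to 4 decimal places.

-0.3929

Rank attendance: 5, 1, 7, 6, 3, 4, 2
Rank mark: 5, 7, 1, 6, 2, 3, 4
d = rank(attendance) − rank(mark): 0, -6, 6, 0, 1, 1, -2; Σd² = 78
ρ = 1 − 6Σd² / [n(n²−1)] = 1 − 6×78 / (7×48) = 1 − 468/336 ≈ -0.3929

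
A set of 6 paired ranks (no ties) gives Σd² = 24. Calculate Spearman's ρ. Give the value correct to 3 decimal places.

ρ = 1 − 6Σd² / [n(n²−1)] = 1 − 6×24 / (6×35)
  = 1 − 144/210 = 1 − 0.6857 ≈ 0.314

0.314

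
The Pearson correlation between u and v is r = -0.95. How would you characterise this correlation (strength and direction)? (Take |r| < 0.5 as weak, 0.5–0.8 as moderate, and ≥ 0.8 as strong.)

r = -0.95 < 0 so the relationship is negative.
|r| = 0.95, which falls in the strong range.

strong negative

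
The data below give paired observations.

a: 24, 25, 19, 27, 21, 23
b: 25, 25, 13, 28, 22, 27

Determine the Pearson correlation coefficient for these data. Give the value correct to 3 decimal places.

0.867

n = 6, Σa = 139, Σb = 140, Σa² = 3261, Σb² = 3416, Σab = 3311
nΣab − ΣaΣb = 19866 − 19460 = 406
nΣa² − (Σa)² = 19566 − 19321 = 245; nΣb² − (Σb)² = 20496 − 19600 = 896
r = 406 / √(245 × 896) = 406 / 468.5296 ≈ 0.867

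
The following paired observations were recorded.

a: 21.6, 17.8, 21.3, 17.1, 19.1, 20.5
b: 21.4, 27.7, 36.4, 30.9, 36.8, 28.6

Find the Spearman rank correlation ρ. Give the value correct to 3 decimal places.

Rank a: 6, 2, 5, 1, 3, 4
Rank b: 1, 2, 5, 4, 6, 3
d = rank(a) − rank(b): 5, 0, 0, -3, -3, 1; Σd² = 44
ρ = 1 − 6Σd² / [n(n²−1)] = 1 − 6×44 / (6×35) = 1 − 264/210 ≈ -0.257

-0.257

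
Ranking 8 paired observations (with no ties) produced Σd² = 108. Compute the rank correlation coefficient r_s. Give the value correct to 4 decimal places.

ρ = 1 − 6Σd² / [n(n²−1)] = 1 − 6×108 / (8×63)
  = 1 − 648/504 = 1 − 1.28571 ≈ -0.2857

-0.2857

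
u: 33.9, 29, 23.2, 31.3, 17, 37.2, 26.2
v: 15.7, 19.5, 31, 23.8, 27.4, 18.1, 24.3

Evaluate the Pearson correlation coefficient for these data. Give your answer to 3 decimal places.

n = 7, Σu = 197.8, Σv = 159.8, Σu² = 5867.42, Σv² = 3823.04, Σuv = 4337.65
nΣuv − ΣuΣv = 30363.55 − 31608.44 = -1244.89
nΣu² − (Σu)² = 41071.94 − 39124.84 = 1947.1; nΣv² − (Σv)² = 26761.28 − 25536.04 = 1225.24
r = -1244.89 / √(1947.1 × 1225.24) = -1244.89 / 1544.5597 ≈ -0.806

-0.806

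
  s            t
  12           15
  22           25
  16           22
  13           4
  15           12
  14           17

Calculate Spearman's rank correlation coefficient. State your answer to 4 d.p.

0.7143

Rank s: 1, 6, 5, 2, 4, 3
Rank t: 3, 6, 5, 1, 2, 4
d = rank(s) − rank(t): -2, 0, 0, 1, 2, -1; Σd² = 10
ρ = 1 − 6Σd² / [n(n²−1)] = 1 − 6×10 / (6×35) = 1 − 60/210 ≈ 0.7143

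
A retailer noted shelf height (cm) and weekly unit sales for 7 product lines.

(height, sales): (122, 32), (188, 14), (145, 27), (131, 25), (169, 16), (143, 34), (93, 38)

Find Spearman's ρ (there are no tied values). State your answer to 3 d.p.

Rank height: 2, 7, 5, 3, 6, 4, 1
Rank sales: 5, 1, 4, 3, 2, 6, 7
d = rank(height) − rank(sales): -3, 6, 1, 0, 4, -2, -6; Σd² = 102
ρ = 1 − 6Σd² / [n(n²−1)] = 1 − 6×102 / (7×48) = 1 − 612/336 ≈ -0.821

-0.821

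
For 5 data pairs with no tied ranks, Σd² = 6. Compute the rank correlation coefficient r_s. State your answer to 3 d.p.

0.700

ρ = 1 − 6Σd² / [n(n²−1)] = 1 − 6×6 / (5×24)
  = 1 − 36/120 = 1 − 0.3000 ≈ 0.700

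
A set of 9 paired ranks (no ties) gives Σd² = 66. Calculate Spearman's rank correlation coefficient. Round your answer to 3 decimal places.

0.450

ρ = 1 − 6Σd² / [n(n²−1)] = 1 − 6×66 / (9×80)
  = 1 − 396/720 = 1 − 0.5500 ≈ 0.450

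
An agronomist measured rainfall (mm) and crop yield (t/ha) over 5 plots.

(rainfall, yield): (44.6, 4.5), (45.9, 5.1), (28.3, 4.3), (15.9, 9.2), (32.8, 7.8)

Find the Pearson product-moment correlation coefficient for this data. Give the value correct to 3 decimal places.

n = 5, Σx = 167.5, Σy = 30.9, Σx² = 6225.51, Σy² = 210.23, Σxy = 958.6
nΣxy − ΣxΣy = 4793 − 5175.75 = -382.75
nΣx² − (Σx)² = 31127.55 − 28056.25 = 3071.3; nΣy² − (Σy)² = 1051.15 − 954.81 = 96.34
r = -382.75 / √(3071.3 × 96.34) = -382.75 / 543.9568 ≈ -0.704

-0.704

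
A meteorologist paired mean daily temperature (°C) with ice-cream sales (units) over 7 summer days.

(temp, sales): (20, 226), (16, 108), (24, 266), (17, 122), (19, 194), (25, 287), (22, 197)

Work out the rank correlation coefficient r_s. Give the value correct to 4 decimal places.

Rank temp: 4, 1, 6, 2, 3, 7, 5
Rank sales: 5, 1, 6, 2, 3, 7, 4
d = rank(temp) − rank(sales): -1, 0, 0, 0, 0, 0, 1; Σd² = 2
ρ = 1 − 6Σd² / [n(n²−1)] = 1 − 6×2 / (7×48) = 1 − 12/336 ≈ 0.9643

0.9643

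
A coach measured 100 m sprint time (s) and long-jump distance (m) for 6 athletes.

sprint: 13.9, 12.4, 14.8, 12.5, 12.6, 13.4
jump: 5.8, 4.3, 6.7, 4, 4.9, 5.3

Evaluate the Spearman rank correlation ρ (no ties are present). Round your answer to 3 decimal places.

0.943

Rank sprint: 5, 1, 6, 2, 3, 4
Rank jump: 5, 2, 6, 1, 3, 4
d = rank(sprint) − rank(jump): 0, -1, 0, 1, 0, 0; Σd² = 2
ρ = 1 − 6Σd² / [n(n²−1)] = 1 − 6×2 / (6×35) = 1 − 12/210 ≈ 0.943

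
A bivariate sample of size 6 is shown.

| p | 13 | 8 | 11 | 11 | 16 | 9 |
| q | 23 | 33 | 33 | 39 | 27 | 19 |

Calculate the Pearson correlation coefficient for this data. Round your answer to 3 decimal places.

n = 6, Σp = 68, Σq = 174, Σp² = 812, Σq² = 5318, Σpq = 1958
nΣpq − ΣpΣq = 11748 − 11832 = -84
nΣp² − (Σp)² = 4872 − 4624 = 248; nΣq² − (Σq)² = 31908 − 30276 = 1632
r = -84 / √(248 × 1632) = -84 / 636.1887 ≈ -0.132

-0.132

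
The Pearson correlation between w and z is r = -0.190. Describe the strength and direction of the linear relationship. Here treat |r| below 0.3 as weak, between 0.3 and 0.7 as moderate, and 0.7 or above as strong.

weak negative

r = -0.190 < 0 so the relationship is negative.
|r| = 0.190, which falls in the weak range.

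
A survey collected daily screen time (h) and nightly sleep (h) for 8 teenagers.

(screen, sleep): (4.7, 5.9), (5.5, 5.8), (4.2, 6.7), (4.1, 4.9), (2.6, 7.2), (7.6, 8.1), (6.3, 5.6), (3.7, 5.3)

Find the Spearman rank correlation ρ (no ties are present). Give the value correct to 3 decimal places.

0.238

Rank screen: 5, 6, 4, 3, 1, 8, 7, 2
Rank sleep: 5, 4, 6, 1, 7, 8, 3, 2
d = rank(screen) − rank(sleep): 0, 2, -2, 2, -6, 0, 4, 0; Σd² = 64
ρ = 1 − 6Σd² / [n(n²−1)] = 1 − 6×64 / (8×63) = 1 − 384/504 ≈ 0.238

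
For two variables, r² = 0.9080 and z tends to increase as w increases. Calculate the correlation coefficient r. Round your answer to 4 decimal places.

0.9529

|r| = √0.9080 = 0.9529
The association is positive, so r = 0.9529.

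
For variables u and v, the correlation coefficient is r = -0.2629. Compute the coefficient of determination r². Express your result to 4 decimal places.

0.0691

r² = (-0.2629)² = 0.0691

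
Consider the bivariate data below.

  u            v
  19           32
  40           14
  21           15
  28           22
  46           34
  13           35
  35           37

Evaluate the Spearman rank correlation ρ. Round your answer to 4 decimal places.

Rank u: 2, 6, 3, 4, 7, 1, 5
Rank v: 4, 1, 2, 3, 5, 6, 7
d = rank(u) − rank(v): -2, 5, 1, 1, 2, -5, -2; Σd² = 64
ρ = 1 − 6Σd² / [n(n²−1)] = 1 − 6×64 / (7×48) = 1 − 384/336 ≈ -0.1429

-0.1429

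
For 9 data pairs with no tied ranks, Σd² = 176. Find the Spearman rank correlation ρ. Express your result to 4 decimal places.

-0.4667

ρ = 1 − 6Σd² / [n(n²−1)] = 1 − 6×176 / (9×80)
  = 1 − 1056/720 = 1 − 1.46667 ≈ -0.4667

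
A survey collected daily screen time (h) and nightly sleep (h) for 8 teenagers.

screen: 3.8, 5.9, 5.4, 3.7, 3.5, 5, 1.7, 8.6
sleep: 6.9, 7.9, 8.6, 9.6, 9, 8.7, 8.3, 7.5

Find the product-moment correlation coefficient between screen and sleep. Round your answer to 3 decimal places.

-0.336

n = 8, Σx = 37.6, Σy = 66.5, Σx² = 206.2, Σy² = 557.97, Σxy = 308.4
nΣxy − ΣxΣy = 2467.2 − 2500.4 = -33.2
nΣx² − (Σx)² = 1649.6 − 1413.76 = 235.84; nΣy² − (Σy)² = 4463.76 − 4422.25 = 41.51
r = -33.2 / √(235.84 × 41.51) = -33.2 / 98.9430 ≈ -0.336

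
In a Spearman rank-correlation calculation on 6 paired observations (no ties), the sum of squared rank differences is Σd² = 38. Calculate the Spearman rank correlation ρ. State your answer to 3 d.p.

-0.086

ρ = 1 − 6Σd² / [n(n²−1)] = 1 − 6×38 / (6×35)
  = 1 − 228/210 = 1 − 1.0857 ≈ -0.086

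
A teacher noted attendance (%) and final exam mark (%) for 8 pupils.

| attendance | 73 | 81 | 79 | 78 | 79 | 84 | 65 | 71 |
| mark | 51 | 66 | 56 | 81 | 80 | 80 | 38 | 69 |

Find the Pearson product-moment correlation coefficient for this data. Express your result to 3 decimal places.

0.729

n = 8, Σx = 610, Σy = 521, Σx² = 46778, Σy² = 35659, Σxy = 40220
nΣxy − ΣxΣy = 321760 − 317810 = 3950
nΣx² − (Σx)² = 374224 − 372100 = 2124; nΣy² − (Σy)² = 285272 − 271441 = 13831
r = 3950 / √(2124 × 13831) = 3950 / 5420.0594 ≈ 0.729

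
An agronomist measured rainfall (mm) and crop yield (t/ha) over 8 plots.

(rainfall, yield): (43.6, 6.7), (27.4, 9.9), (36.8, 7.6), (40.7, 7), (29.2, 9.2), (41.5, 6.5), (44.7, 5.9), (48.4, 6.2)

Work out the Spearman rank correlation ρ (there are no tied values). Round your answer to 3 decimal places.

-0.952

Rank rainfall: 6, 1, 3, 4, 2, 5, 7, 8
Rank yield: 4, 8, 6, 5, 7, 3, 1, 2
d = rank(rainfall) − rank(yield): 2, -7, -3, -1, -5, 2, 6, 6; Σd² = 164
ρ = 1 − 6Σd² / [n(n²−1)] = 1 − 6×164 / (8×63) = 1 − 984/504 ≈ -0.952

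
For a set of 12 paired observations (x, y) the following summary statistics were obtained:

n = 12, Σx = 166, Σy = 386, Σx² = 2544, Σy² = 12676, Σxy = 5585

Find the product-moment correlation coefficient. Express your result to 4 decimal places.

0.9674

r = (nΣxy − ΣxΣy) / √[(nΣx² − (Σx)²)(nΣy² − (Σy)²)]
Numerator: 12×5585 − 166×386 = 2944
Denominator: √[(30528 − 27556)(152112 − 148996)] = √[2972 × 3116] = 3043.1484
r = 2944 / 3043.1484 ≈ 0.9674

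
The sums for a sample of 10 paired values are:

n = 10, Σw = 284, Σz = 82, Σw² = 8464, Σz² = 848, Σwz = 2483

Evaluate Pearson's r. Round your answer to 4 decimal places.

0.5830

r = (nΣwz − ΣwΣz) / √[(nΣw² − (Σw)²)(nΣz² − (Σz)²)]
Numerator: 10×2483 − 284×82 = 1542
Denominator: √[(84640 − 80656)(8480 − 6724)] = √[3984 × 1756] = 2644.9771
r = 1542 / 2644.9771 ≈ 0.5830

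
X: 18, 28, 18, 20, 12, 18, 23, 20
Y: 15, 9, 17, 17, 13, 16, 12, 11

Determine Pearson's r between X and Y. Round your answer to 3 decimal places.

-0.532

n = 8, ΣX = 157, ΣY = 110, ΣX² = 3229, ΣY² = 1574, ΣXY = 2108
nΣXY − ΣXΣY = 16864 − 17270 = -406
nΣX² − (ΣX)² = 25832 − 24649 = 1183; nΣY² − (ΣY)² = 12592 − 12100 = 492
r = -406 / √(1183 × 492) = -406 / 762.9128 ≈ -0.532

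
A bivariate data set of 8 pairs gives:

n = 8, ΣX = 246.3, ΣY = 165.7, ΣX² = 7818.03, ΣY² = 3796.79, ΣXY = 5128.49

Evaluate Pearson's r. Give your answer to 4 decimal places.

0.0922

r = (nΣXY − ΣXΣY) / √[(nΣX² − (ΣX)²)(nΣY² − (ΣY)²)]
Numerator: 8×5128.49 − 246.3×165.7 = 216.01
Denominator: √[(62544.24 − 60663.69)(30374.32 − 27456.49)] = √[1880.55 × 2917.83] = 2342.4614
r = 216.01 / 2342.4614 ≈ 0.0922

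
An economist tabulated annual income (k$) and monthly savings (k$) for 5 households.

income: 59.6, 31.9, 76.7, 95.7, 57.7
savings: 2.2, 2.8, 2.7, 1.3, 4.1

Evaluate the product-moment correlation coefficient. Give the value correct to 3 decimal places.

n = 5, Σx = 321.6, Σy = 13.1, Σx² = 22940.44, Σy² = 38.47, Σxy = 788.51
nΣxy − ΣxΣy = 3942.55 − 4212.96 = -270.41
nΣx² − (Σx)² = 114702.2 − 103426.56 = 11275.64; nΣy² − (Σy)² = 192.35 − 171.61 = 20.74
r = -270.41 / √(11275.64 × 20.74) = -270.41 / 483.5874 ≈ -0.559

-0.559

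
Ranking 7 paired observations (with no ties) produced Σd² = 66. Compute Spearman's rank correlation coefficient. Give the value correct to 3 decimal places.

ρ = 1 − 6Σd² / [n(n²−1)] = 1 − 6×66 / (7×48)
  = 1 − 396/336 = 1 − 1.1786 ≈ -0.179

-0.179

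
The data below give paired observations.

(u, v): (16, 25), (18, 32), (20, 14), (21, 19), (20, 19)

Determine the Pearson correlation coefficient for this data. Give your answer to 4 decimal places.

n = 5, Σu = 95, Σv = 109, Σu² = 1821, Σv² = 2567, Σuv = 2035
nΣuv − ΣuΣv = 10175 − 10355 = -180
nΣu² − (Σu)² = 9105 − 9025 = 80; nΣv² − (Σv)² = 12835 − 11881 = 954
r = -180 / √(80 × 954) = -180 / 276.2607 ≈ -0.6516

-0.6516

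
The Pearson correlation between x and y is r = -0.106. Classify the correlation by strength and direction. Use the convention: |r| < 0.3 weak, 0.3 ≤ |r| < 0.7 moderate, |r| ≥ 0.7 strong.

r = -0.106 < 0 so the relationship is negative.
|r| = 0.106, which falls in the weak range.

weak negative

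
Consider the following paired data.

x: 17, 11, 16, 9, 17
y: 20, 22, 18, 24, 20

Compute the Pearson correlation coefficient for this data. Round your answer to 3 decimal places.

n = 5, Σx = 70, Σy = 104, Σx² = 1036, Σy² = 2184, Σxy = 1426
nΣxy − ΣxΣy = 7130 − 7280 = -150
nΣx² − (Σx)² = 5180 − 4900 = 280; nΣy² − (Σy)² = 10920 − 10816 = 104
r = -150 / √(280 × 104) = -150 / 170.6458 ≈ -0.879

-0.879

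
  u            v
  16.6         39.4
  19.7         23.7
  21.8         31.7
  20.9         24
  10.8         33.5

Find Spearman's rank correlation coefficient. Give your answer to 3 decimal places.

Rank u: 2, 3, 5, 4, 1
Rank v: 5, 1, 3, 2, 4
d = rank(u) − rank(v): -3, 2, 2, 2, -3; Σd² = 30
ρ = 1 − 6Σd² / [n(n²−1)] = 1 − 6×30 / (5×24) = 1 − 180/120 ≈ -0.500

-0.500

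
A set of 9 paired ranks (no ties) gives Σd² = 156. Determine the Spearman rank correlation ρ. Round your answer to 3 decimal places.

ρ = 1 − 6Σd² / [n(n²−1)] = 1 − 6×156 / (9×80)
  = 1 − 936/720 = 1 − 1.3000 ≈ -0.300

-0.300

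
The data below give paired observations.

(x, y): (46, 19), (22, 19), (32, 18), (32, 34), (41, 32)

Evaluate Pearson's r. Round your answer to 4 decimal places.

n = 5, Σx = 173, Σy = 122, Σx² = 6329, Σy² = 3226, Σxy = 4268
nΣxy − ΣxΣy = 21340 − 21106 = 234
nΣx² − (Σx)² = 31645 − 29929 = 1716; nΣy² − (Σy)² = 16130 − 14884 = 1246
r = 234 / √(1716 × 1246) = 234 / 1462.2366 ≈ 0.1600

0.1600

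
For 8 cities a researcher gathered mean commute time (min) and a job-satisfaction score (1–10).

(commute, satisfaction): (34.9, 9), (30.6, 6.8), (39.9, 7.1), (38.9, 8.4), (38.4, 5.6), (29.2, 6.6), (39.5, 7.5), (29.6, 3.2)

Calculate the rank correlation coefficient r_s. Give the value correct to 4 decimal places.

Rank commute: 4, 3, 8, 6, 5, 1, 7, 2
Rank satisfaction: 8, 4, 5, 7, 2, 3, 6, 1
d = rank(commute) − rank(satisfaction): -4, -1, 3, -1, 3, -2, 1, 1; Σd² = 42
ρ = 1 − 6Σd² / [n(n²−1)] = 1 − 6×42 / (8×63) = 1 − 252/504 ≈ 0.5000

0.5000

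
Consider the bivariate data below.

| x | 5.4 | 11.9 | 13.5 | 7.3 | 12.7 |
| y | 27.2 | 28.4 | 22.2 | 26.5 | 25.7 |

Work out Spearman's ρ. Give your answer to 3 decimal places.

-0.700

Rank x: 1, 3, 5, 2, 4
Rank y: 4, 5, 1, 3, 2
d = rank(x) − rank(y): -3, -2, 4, -1, 2; Σd² = 34
ρ = 1 − 6Σd² / [n(n²−1)] = 1 − 6×34 / (5×24) = 1 − 204/120 ≈ -0.700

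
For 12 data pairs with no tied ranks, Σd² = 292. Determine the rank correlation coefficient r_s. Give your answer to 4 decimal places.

-0.0210

ρ = 1 − 6Σd² / [n(n²−1)] = 1 − 6×292 / (12×143)
  = 1 − 1752/1716 = 1 − 1.02098 ≈ -0.0210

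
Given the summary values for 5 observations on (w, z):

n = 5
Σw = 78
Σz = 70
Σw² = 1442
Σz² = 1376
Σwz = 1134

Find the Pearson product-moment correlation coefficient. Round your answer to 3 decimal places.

0.141

r = (nΣwz − ΣwΣz) / √[(nΣw² − (Σw)²)(nΣz² − (Σz)²)]
Numerator: 5×1134 − 78×70 = 210
Denominator: √[(7210 − 6084)(6880 − 4900)] = √[1126 × 1980] = 1493.1443
r = 210 / 1493.1443 ≈ 0.141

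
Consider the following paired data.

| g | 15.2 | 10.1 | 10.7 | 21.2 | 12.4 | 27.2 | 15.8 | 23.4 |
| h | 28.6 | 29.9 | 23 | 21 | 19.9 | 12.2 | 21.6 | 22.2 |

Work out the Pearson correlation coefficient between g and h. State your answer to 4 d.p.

-0.6909

n = 8, Σg = 136, Σh = 178.4, Σg² = 2587.78, Σh² = 4186.22, Σgh = 2867.37
nΣgh − ΣgΣh = 22938.96 − 24262.4 = -1323.44
nΣg² − (Σg)² = 20702.24 − 18496 = 2206.24; nΣh² − (Σh)² = 33489.76 − 31826.56 = 1663.2
r = -1323.44 / √(2206.24 × 1663.2) = -1323.44 / 1915.5726 ≈ -0.6909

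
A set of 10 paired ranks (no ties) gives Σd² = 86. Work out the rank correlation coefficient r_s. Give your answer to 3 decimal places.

ρ = 1 − 6Σd² / [n(n²−1)] = 1 − 6×86 / (10×99)
  = 1 − 516/990 = 1 − 0.5212 ≈ 0.479

0.479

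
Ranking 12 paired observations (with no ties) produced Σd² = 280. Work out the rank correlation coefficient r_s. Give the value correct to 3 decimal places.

ρ = 1 − 6Σd² / [n(n²−1)] = 1 − 6×280 / (12×143)
  = 1 − 1680/1716 = 1 − 0.9790 ≈ 0.021

0.021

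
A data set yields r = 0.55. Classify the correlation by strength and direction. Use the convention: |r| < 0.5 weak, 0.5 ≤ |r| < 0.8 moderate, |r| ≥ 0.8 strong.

r = 0.55 > 0 so the relationship is positive.
|r| = 0.55, which falls in the moderate range.

moderate positive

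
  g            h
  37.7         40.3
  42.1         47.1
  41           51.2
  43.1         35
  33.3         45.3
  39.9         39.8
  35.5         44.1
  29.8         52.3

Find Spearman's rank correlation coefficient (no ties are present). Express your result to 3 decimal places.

Rank g: 4, 7, 6, 8, 2, 5, 3, 1
Rank h: 3, 6, 7, 1, 5, 2, 4, 8
d = rank(g) − rank(h): 1, 1, -1, 7, -3, 3, -1, -7; Σd² = 120
ρ = 1 − 6Σd² / [n(n²−1)] = 1 − 6×120 / (8×63) = 1 − 720/504 ≈ -0.429

-0.429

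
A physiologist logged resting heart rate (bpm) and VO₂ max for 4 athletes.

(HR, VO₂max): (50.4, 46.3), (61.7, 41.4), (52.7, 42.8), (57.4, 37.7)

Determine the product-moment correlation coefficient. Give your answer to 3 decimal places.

n = 4, Σx = 222.2, Σy = 168.2, Σx² = 12419.1, Σy² = 7110.78, Σxy = 9307.44
nΣxy − ΣxΣy = 37229.76 − 37374.04 = -144.28
nΣx² − (Σx)² = 49676.4 − 49372.84 = 303.56; nΣy² − (Σy)² = 28443.12 − 28291.24 = 151.88
r = -144.28 / √(303.56 × 151.88) = -144.28 / 214.7200 ≈ -0.672

-0.672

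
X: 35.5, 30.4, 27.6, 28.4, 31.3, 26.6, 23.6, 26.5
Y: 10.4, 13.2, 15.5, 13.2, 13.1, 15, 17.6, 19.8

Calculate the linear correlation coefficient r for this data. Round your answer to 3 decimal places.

-0.841

n = 8, ΣX = 229.9, ΣY = 117.8, ΣX² = 6699.19, ΣY² = 1795.3, ΣXY = 3322.25
nΣXY − ΣXΣY = 26578 − 27082.22 = -504.22
nΣX² − (ΣX)² = 53593.52 − 52854.01 = 739.51; nΣY² − (ΣY)² = 14362.4 − 13876.84 = 485.56
r = -504.22 / √(739.51 × 485.56) = -504.22 / 599.2299 ≈ -0.841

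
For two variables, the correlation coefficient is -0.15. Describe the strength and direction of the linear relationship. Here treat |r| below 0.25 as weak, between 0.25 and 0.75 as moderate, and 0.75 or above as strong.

r = -0.15 < 0 so the relationship is negative.
|r| = 0.15, which falls in the weak range.

weak negative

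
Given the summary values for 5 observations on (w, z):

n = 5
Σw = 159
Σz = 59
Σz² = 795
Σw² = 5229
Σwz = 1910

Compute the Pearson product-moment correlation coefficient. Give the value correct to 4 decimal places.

r = (nΣwz − ΣwΣz) / √[(nΣw² − (Σw)²)(nΣz² − (Σz)²)]
Numerator: 5×1910 − 159×59 = 169
Denominator: √[(26145 − 25281)(3975 − 3481)] = √[864 × 494] = 653.3116
r = 169 / 653.3116 ≈ 0.2587

0.2587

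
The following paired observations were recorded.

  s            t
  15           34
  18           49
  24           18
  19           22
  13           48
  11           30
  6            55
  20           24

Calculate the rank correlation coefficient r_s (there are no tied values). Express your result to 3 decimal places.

Rank s: 4, 5, 8, 6, 3, 2, 1, 7
Rank t: 5, 7, 1, 2, 6, 4, 8, 3
d = rank(s) − rank(t): -1, -2, 7, 4, -3, -2, -7, 4; Σd² = 148
ρ = 1 − 6Σd² / [n(n²−1)] = 1 − 6×148 / (8×63) = 1 − 888/504 ≈ -0.762

-0.762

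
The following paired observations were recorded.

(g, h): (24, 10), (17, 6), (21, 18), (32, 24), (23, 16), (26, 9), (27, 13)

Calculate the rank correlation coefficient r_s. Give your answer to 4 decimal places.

0.3929

Rank g: 4, 1, 2, 7, 3, 5, 6
Rank h: 3, 1, 6, 7, 5, 2, 4
d = rank(g) − rank(h): 1, 0, -4, 0, -2, 3, 2; Σd² = 34
ρ = 1 − 6Σd² / [n(n²−1)] = 1 − 6×34 / (7×48) = 1 − 204/336 ≈ 0.3929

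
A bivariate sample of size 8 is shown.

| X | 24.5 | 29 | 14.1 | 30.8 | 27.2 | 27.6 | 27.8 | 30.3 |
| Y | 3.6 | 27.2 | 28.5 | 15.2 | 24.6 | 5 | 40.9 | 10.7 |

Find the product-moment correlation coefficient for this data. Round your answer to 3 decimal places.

n = 8, ΣX = 211.3, ΣY = 155.7, ΣX² = 5781.23, ΣY² = 4213.55, ΣXY = 4015.36
nΣXY − ΣXΣY = 32122.88 − 32899.41 = -776.53
nΣX² − (ΣX)² = 46249.84 − 44647.69 = 1602.15; nΣY² − (ΣY)² = 33708.4 − 24242.49 = 9465.91
r = -776.53 / √(1602.15 × 9465.91) = -776.53 / 3894.3302 ≈ -0.199

-0.199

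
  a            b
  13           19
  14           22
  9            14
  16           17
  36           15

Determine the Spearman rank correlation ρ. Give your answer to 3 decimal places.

Rank a: 2, 3, 1, 4, 5
Rank b: 4, 5, 1, 3, 2
d = rank(a) − rank(b): -2, -2, 0, 1, 3; Σd² = 18
ρ = 1 − 6Σd² / [n(n²−1)] = 1 − 6×18 / (5×24) = 1 − 108/120 ≈ 0.100

0.100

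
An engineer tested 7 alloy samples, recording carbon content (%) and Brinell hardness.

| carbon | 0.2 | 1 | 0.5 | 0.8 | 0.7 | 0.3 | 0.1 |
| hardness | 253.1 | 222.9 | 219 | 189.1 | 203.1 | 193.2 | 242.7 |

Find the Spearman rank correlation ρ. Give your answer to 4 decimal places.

Rank carbon: 2, 7, 4, 6, 5, 3, 1
Rank hardness: 7, 5, 4, 1, 3, 2, 6
d = rank(carbon) − rank(hardness): -5, 2, 0, 5, 2, 1, -5; Σd² = 84
ρ = 1 − 6Σd² / [n(n²−1)] = 1 − 6×84 / (7×48) = 1 − 504/336 ≈ -0.5000

-0.5000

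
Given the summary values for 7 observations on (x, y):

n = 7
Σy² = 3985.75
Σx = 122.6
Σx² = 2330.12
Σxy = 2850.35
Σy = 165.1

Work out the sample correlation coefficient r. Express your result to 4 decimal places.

r = (nΣxy − ΣxΣy) / √[(nΣx² − (Σx)²)(nΣy² − (Σy)²)]
Numerator: 7×2850.35 − 122.6×165.1 = -288.81
Denominator: √[(16310.84 − 15030.76)(27900.25 − 27258.01)] = √[1280.08 × 642.24] = 906.7075
r = -288.81 / 906.7075 ≈ -0.3185

-0.3185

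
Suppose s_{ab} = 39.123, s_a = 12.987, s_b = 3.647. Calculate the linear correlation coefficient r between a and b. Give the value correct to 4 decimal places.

r = Cov(a,b) / (s_a · s_b) = 39.123 / (12.987 × 3.647)
  = 39.123 / 47.3636 ≈ 0.8260

0.8260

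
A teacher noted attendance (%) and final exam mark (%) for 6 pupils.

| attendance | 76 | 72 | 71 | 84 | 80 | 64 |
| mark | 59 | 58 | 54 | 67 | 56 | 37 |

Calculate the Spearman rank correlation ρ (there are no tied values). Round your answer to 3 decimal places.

0.829

Rank attendance: 4, 3, 2, 6, 5, 1
Rank mark: 5, 4, 2, 6, 3, 1
d = rank(attendance) − rank(mark): -1, -1, 0, 0, 2, 0; Σd² = 6
ρ = 1 − 6Σd² / [n(n²−1)] = 1 − 6×6 / (6×35) = 1 − 36/210 ≈ 0.829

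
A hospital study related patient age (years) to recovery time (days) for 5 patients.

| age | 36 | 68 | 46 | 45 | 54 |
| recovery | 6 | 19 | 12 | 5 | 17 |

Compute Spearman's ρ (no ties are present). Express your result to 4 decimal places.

Rank age: 1, 5, 3, 2, 4
Rank recovery: 2, 5, 3, 1, 4
d = rank(age) − rank(recovery): -1, 0, 0, 1, 0; Σd² = 2
ρ = 1 − 6Σd² / [n(n²−1)] = 1 − 6×2 / (5×24) = 1 − 12/120 ≈ 0.9000

0.9000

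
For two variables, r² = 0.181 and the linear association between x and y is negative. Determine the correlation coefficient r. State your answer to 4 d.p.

-0.4254

|r| = √0.181 = 0.4254
The association is negative, so r = −0.4254.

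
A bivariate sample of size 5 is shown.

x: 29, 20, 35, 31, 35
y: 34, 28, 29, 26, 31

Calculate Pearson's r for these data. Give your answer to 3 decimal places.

0.160

n = 5, Σx = 150, Σy = 148, Σx² = 4652, Σy² = 4418, Σxy = 4452
nΣxy − ΣxΣy = 22260 − 22200 = 60
nΣx² − (Σx)² = 23260 − 22500 = 760; nΣy² − (Σy)² = 22090 − 21904 = 186
r = 60 / √(760 × 186) = 60 / 375.9787 ≈ 0.160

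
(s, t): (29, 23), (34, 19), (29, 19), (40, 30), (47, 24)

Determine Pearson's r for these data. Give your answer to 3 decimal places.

n = 5, Σs = 179, Σt = 115, Σs² = 6647, Σt² = 2727, Σst = 4192
nΣst − ΣsΣt = 20960 − 20585 = 375
nΣs² − (Σs)² = 33235 − 32041 = 1194; nΣt² − (Σt)² = 13635 − 13225 = 410
r = 375 / √(1194 × 410) = 375 / 699.6714 ≈ 0.536

0.536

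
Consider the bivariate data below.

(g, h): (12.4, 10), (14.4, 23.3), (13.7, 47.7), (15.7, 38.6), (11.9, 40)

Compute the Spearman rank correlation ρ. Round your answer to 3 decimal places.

Rank g: 2, 4, 3, 5, 1
Rank h: 1, 2, 5, 3, 4
d = rank(g) − rank(h): 1, 2, -2, 2, -3; Σd² = 22
ρ = 1 − 6Σd² / [n(n²−1)] = 1 − 6×22 / (5×24) = 1 − 132/120 ≈ -0.100

-0.100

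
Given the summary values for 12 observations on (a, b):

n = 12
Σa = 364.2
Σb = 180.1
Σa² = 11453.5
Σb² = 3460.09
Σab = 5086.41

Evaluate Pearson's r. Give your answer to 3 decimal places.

r = (nΣab − ΣaΣb) / √[(nΣa² − (Σa)²)(nΣb² − (Σb)²)]
Numerator: 12×5086.41 − 364.2×180.1 = -4555.5
Denominator: √[(137442 − 132641.64)(41521.08 − 32436.01)] = √[4800.36 × 9085.07] = 6603.9084
r = -4555.5 / 6603.9084 ≈ -0.690

-0.690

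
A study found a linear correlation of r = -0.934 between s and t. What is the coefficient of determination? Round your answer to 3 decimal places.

0.872

r² = (-0.934)² = 0.872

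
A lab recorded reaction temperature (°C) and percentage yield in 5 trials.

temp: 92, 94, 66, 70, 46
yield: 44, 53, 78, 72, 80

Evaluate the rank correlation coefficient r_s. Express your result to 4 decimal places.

-0.9000

Rank temp: 4, 5, 2, 3, 1
Rank yield: 1, 2, 4, 3, 5
d = rank(temp) − rank(yield): 3, 3, -2, 0, -4; Σd² = 38
ρ = 1 − 6Σd² / [n(n²−1)] = 1 − 6×38 / (5×24) = 1 − 228/120 ≈ -0.9000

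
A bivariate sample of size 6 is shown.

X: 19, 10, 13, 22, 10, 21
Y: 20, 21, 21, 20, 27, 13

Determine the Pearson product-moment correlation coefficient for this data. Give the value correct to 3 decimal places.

-0.700

n = 6, ΣX = 95, ΣY = 122, ΣX² = 1655, ΣY² = 2580, ΣXY = 1846
nΣXY − ΣXΣY = 11076 − 11590 = -514
nΣX² − (ΣX)² = 9930 − 9025 = 905; nΣY² − (ΣY)² = 15480 − 14884 = 596
r = -514 / √(905 × 596) = -514 / 734.4249 ≈ -0.700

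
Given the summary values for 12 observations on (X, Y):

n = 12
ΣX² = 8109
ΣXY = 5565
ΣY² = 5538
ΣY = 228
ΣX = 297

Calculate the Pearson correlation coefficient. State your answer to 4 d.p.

-0.0816

r = (nΣXY − ΣXΣY) / √[(nΣX² − (ΣX)²)(nΣY² − (ΣY)²)]
Numerator: 12×5565 − 297×228 = -936
Denominator: √[(97308 − 88209)(66456 − 51984)] = √[9099 × 14472] = 11475.2224
r = -936 / 11475.2224 ≈ -0.0816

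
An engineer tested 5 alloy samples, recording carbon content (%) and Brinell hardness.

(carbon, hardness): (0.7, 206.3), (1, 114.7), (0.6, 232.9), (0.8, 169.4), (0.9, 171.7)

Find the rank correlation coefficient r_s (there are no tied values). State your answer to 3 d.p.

Rank carbon: 2, 5, 1, 3, 4
Rank hardness: 4, 1, 5, 2, 3
d = rank(carbon) − rank(hardness): -2, 4, -4, 1, 1; Σd² = 38
ρ = 1 − 6Σd² / [n(n²−1)] = 1 − 6×38 / (5×24) = 1 − 228/120 ≈ -0.900

-0.900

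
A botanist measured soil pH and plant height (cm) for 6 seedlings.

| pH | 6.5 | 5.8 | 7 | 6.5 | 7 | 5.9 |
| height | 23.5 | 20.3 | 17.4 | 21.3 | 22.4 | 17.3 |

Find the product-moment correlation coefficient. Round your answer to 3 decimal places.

0.214

n = 6, Σx = 38.7, Σy = 122.2, Σx² = 250.95, Σy² = 2521.84, Σxy = 789.61
nΣxy − ΣxΣy = 4737.66 − 4729.14 = 8.52
nΣx² − (Σx)² = 1505.7 − 1497.69 = 8.01; nΣy² − (Σy)² = 15131.04 − 14932.84 = 198.2
r = 8.52 / √(8.01 × 198.2) = 8.52 / 39.8445 ≈ 0.214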